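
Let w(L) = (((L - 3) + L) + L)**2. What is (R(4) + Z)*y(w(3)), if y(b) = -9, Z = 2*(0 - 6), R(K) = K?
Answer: 72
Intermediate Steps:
w(L) = (-3 + 3*L)**2 (w(L) = (((-3 + L) + L) + L)**2 = ((-3 + 2*L) + L)**2 = (-3 + 3*L)**2)
Z = -12 (Z = 2*(-6) = -12)
(R(4) + Z)*y(w(3)) = (4 - 12)*(-9) = -8*(-9) = 72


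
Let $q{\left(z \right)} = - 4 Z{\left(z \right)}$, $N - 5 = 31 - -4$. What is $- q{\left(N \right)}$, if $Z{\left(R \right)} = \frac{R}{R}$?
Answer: $4$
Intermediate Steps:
$N = 40$ ($N = 5 + \left(31 - -4\right) = 5 + \left(31 + 4\right) = 5 + 35 = 40$)
$Z{\left(R \right)} = 1$
$q{\left(z \right)} = -4$ ($q{\left(z \right)} = \left(-4\right) 1 = -4$)
$- q{\left(N \right)} = \left(-1\right) \left(-4\right) = 4$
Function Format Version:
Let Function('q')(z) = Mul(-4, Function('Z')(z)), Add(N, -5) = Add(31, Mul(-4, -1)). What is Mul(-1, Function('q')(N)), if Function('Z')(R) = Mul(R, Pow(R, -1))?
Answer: 4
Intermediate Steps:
N = 40 (N = Add(5, Add(31, Mul(-4, -1))) = Add(5, Add(31, 4)) = Add(5, 35) = 40)
Function('Z')(R) = 1
Function('q')(z) = -4 (Function('q')(z) = Mul(-4, 1) = -4)
Mul(-1, Function('q')(N)) = Mul(-1, -4) = 4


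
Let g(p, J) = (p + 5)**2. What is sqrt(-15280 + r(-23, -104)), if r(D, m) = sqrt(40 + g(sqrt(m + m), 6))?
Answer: sqrt(-15280 + sqrt(-143 + 40*I*sqrt(13))) ≈ 0.0532 + 123.59*I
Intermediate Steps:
g(p, J) = (5 + p)**2
r(D, m) = sqrt(40 + (5 + sqrt(2)*sqrt(m))**2) (r(D, m) = sqrt(40 + (5 + sqrt(m + m))**2) = sqrt(40 + (5 + sqrt(2*m))**2) = sqrt(40 + (5 + sqrt(2)*sqrt(m))**2))
sqrt(-15280 + r(-23, -104)) = sqrt(-15280 + sqrt(40 + (5 + sqrt(2)*sqrt(-104))**2)) = sqrt(-15280 + sqrt(40 + (5 + sqrt(2)*(2*I*sqrt(26)))**2)) = sqrt(-15280 + sqrt(40 + (5 + 4*I*sqrt(13))**2))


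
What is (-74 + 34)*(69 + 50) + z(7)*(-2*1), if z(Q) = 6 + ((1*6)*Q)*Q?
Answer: -5360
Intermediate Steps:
z(Q) = 6 + 6*Q**2 (z(Q) = 6 + (6*Q)*Q = 6 + 6*Q**2)
(-74 + 34)*(69 + 50) + z(7)*(-2*1) = (-74 + 34)*(69 + 50) + (6 + 6*7**2)*(-2*1) = -40*119 + (6 + 6*49)*(-2) = -4760 + (6 + 294)*(-2) = -4760 + 300*(-2) = -4760 - 600 = -5360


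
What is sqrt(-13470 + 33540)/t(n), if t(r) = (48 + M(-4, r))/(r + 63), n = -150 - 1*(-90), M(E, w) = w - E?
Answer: -9*sqrt(2230)/8 ≈ -53.126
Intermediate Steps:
n = -60 (n = -150 + 90 = -60)
t(r) = (52 + r)/(63 + r) (t(r) = (48 + (r - 1*(-4)))/(r + 63) = (48 + (r + 4))/(63 + r) = (48 + (4 + r))/(63 + r) = (52 + r)/(63 + r))
sqrt(-13470 + 33540)/t(n) = sqrt(-13470 + 33540)/(((52 - 60)/(63 - 60))) = sqrt(20070)/((-8/3)) = (3*sqrt(2230))/(((1/3)*(-8))) = (3*sqrt(2230))/(-8/3) = (3*sqrt(2230))*(-3/8) = -9*sqrt(2230)/8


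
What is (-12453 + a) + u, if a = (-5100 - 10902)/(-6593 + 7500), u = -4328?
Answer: -15236369/907 ≈ -16799.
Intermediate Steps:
a = -16002/907 ≈ -17.643
(-12453 + a) + u = (-12453 - 16002/907) - 4328 = -11310873/907 - 4328 = -15236369/907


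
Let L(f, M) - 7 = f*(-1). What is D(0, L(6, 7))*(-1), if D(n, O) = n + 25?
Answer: -25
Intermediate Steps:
L(f, M) = 7 - f (L(f, M) = 7 + f*(-1) = 7 - f)
D(n, O) = 25 + n
D(0, L(6, 7))*(-1) = (25 + 0)*(-1) = 25*(-1) = -25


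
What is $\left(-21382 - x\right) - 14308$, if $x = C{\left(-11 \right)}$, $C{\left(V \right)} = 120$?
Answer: $-35810$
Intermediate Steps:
$x = 120$
$\left(-21382 - x\right) - 14308 = \left(-21382 - 120\right) - 14308 = -21502 - 14308 = -35810$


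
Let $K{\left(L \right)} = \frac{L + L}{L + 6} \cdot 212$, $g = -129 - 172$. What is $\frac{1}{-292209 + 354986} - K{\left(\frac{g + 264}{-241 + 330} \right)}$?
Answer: $\frac{984846073}{31200169} \approx 31.565$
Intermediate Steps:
$g = -301$ ($g = -129 - 172 = -301$)
$K{\left(L \right)} = \frac{424 L}{6 + L}$ ($K{\left(L \right)} = \frac{2 L}{6 + L} 212 = \frac{424 L}{6 + L}$)
$\frac{1}{-292209 + 354986} - K{\left(\frac{g + 264}{-241 + 330} \right)} = \frac{1}{-292209 + 354986} - \frac{424 \frac{-301 + 264}{-241 + 330}}{6 + \frac{-301 + 264}{-241 + 330}} = \frac{1}{62777} - \frac{424 \left(- \frac{37}{89}\right)}{6 - \frac{37}{89}} = \frac{1}{62777} - \frac{424 \left(\left(-37\right) \frac{1}{89}\right)}{6 - \frac{37}{89}} = \frac{1}{62777} - 424 \left(- \frac{37}{89}\right) \frac{1}{6 - \frac{37}{89}} = \frac{1}{62777} - 424 \left(- \frac{37}{89}\right) \frac{1}{\frac{497}{89}} = \frac{1}{62777} - 424 \left(- \frac{37}{89}\right) \frac{89}{497} = \frac{1}{62777} - - \frac{15688}{497} = \frac{1}{62777} + \frac{15688}{497} = \frac{984846073}{31200169}$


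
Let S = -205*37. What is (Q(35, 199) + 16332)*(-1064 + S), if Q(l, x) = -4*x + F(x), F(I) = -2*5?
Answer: -134284374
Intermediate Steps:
F(I) = -10
S = -7585
Q(l, x) = -10 - 4*x (Q(l, x) = -4*x - 10 = -10 - 4*x)
(Q(35, 199) + 16332)*(-1064 + S) = ((-10 - 4*199) + 16332)*(-1064 - 7585) = ((-10 - 796) + 16332)*(-8649) = (-806 + 16332)*(-8649) = 15526*(-8649) = -134284374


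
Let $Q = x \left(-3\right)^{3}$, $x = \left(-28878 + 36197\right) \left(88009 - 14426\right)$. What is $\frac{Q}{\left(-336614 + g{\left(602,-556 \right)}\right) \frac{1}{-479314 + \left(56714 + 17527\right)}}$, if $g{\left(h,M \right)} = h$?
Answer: $- \frac{1963383076127889}{112004} \approx -1.753 \cdot 10^{10}$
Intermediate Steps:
$x = 538553977$ ($x = 7319 \cdot 73583 = 538553977$)
$Q = -14540957379$ ($Q = 538553977 \left(-3\right)^{3} = 538553977 \left(-27\right) = -14540957379$)
$\frac{Q}{\left(-336614 + g{\left(602,-556 \right)}\right) \frac{1}{-479314 + \left(56714 + 17527\right)}} = - \frac{14540957379}{\left(-336614 + 602\right) \frac{1}{-479314 + \left(56714 + 17527\right)}} = - \frac{14540957379}{\left(-336012\right) \frac{1}{-479314 + 74241}} = - \frac{14540957379}{\left(-336012\right) \frac{1}{-405073}} = - \frac{14540957379}{\left(-336012\right) \left(- \frac{1}{405073}\right)} = - \frac{14540957379}{\frac{336012}{405073}} = \left(-14540957379\right) \frac{405073}{336012} = - \frac{1963383076127889}{112004}$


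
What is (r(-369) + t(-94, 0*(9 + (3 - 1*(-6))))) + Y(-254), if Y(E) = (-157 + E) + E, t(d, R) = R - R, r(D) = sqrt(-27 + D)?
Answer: -665 + 6*I*sqrt(11) ≈ -665.0 + 19.9*I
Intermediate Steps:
t(d, R) = 0
Y(E) = -157 + 2*E
(r(-369) + t(-94, 0*(9 + (3 - 1*(-6))))) + Y(-254) = (sqrt(-27 - 369) + 0) + (-157 + 2*(-254)) = (sqrt(-396) + 0) + (-157 - 508) = (6*I*sqrt(11) + 0) - 665 = 6*I*sqrt(11) - 665 = -665 + 6*I*sqrt(11)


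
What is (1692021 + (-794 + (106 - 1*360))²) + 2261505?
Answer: 5051830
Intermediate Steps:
(1692021 + (-794 + (106 - 1*360))²) + 2261505 = (1692021 + (-794 + (106 - 360))²) + 2261505 = (1692021 + (-794 - 254)²) + 2261505 = (1692021 + (-1048)²) + 2261505 = (1692021 + 1098304) + 2261505 = 2790325 + 2261505 = 5051830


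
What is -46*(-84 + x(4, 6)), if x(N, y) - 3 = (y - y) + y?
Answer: 3450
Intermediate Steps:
x(N, y) = 3 + y (x(N, y) = 3 + ((y - y) + y) = 3 + (0 + y) = 3 + y)
-46*(-84 + x(4, 6)) = -46*(-84 + (3 + 6)) = -46*(-84 + 9) = -46*(-75) = 3450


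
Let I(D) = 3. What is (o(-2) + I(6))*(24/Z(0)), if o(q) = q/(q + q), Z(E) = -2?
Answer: -42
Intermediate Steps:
o(q) = 1/2 (o(q) = q/((2*q)) = (1/(2*q))*q = 1/2)
(o(-2) + I(6))*(24/Z(0)) = (1/2 + 3)*(24/(-2)) = 7*(24*(-1/2))/2 = (7/2)*(-12) = -42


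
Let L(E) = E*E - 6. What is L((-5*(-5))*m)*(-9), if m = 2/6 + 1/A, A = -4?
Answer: 239/16 ≈ 14.938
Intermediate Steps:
m = 1/12 (m = 2/6 + 1/(-4) = 2*(⅙) + 1*(-¼) = ⅓ - ¼ = 1/12 ≈ 0.083333)
L(E) = -6 + E² (L(E) = E² - 6 = -6 + E²)
L((-5*(-5))*m)*(-9) = (-6 + (-5*(-5)*(1/12))²)*(-9) = (-6 + (25*(1/12))²)*(-9) = (-6 + (25/12)²)*(-9) = (-6 + 625/144)*(-9) = -239/144*(-9) = 239/16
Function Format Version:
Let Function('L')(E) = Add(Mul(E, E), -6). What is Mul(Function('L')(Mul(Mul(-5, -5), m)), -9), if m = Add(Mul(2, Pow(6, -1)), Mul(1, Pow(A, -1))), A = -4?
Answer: Rational(239, 16) ≈ 14.938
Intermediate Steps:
m = Rational(1, 12) (m = Add(Mul(2, Pow(6, -1)), Mul(1, Pow(-4, -1))) = Add(Mul(2, Rational(1, 6)), Mul(1, Rational(-1, 4))) = Add(Rational(1, 3), Rational(-1, 4)) = Rational(1, 12) ≈ 0.083333)
Function('L')(E) = Add(-6, Pow(E, 2)) (Function('L')(E) = Add(Pow(E, 2), -6) = Add(-6, Pow(E, 2)))
Mul(Function('L')(Mul(Mul(-5, -5), m)), -9) = Mul(Add(-6, Pow(Mul(Mul(-5, -5), Rational(1, 12)), 2)), -9) = Mul(Add(-6, Pow(Mul(25, Rational(1, 12)), 2)), -9) = Mul(Add(-6, Pow(Rational(25, 12), 2)), -9) = Mul(Add(-6, Rational(625, 144)), -9) = Mul(Rational(-239, 144), -9) = Rational(239, 16)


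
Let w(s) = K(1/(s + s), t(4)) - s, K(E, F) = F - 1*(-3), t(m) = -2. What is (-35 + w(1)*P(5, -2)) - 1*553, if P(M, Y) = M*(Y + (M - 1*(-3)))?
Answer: -588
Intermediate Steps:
K(E, F) = 3 + F (K(E, F) = F + 3 = 3 + F)
P(M, Y) = M*(3 + M + Y) (P(M, Y) = M*(Y + (M + 3)) = M*(Y + (3 + M)) = M*(3 + M + Y))
w(s) = 1 - s (w(s) = (3 - 2) - s = 1 - s)
(-35 + w(1)*P(5, -2)) - 1*553 = (-35 + (1 - 1*1)*(5*(3 + 5 - 2))) - 1*553 = (-35 + (1 - 1)*(5*6)) - 553 = (-35 + 0*30) - 553 = (-35 + 0) - 553 = -35 - 553 = -588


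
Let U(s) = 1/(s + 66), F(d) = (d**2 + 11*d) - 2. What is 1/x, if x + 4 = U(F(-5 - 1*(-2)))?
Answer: -40/159 ≈ -0.25157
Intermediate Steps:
F(d) = -2 + d**2 + 11*d
U(s) = 1/(66 + s)
x = -159/40 (x = -4 + 1/(66 + (-2 + (-5 - 1*(-2))**2 + 11*(-5 - 1*(-2)))) = -4 + 1/(66 + (-2 + (-5 + 2)**2 + 11*(-5 + 2))) = -4 + 1/(66 + (-2 + (-3)**2 + 11*(-3))) = -4 + 1/(66 + (-2 + 9 - 33)) = -4 + 1/(66 - 26) = -4 + 1/40 = -159/40 ≈ -3.9750)
1/x = 1/(-159/40) = -40/159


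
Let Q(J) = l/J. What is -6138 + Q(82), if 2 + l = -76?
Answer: -251697/41 ≈ -6139.0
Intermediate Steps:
l = -78 (l = -2 - 76 = -78)
Q(J) = -78/J
-6138 + Q(82) = -6138 - 78/82 = -6138 - 78*1/82 = -6138 - 39/41 = -251697/41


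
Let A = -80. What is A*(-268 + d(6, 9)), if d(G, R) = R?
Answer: 20720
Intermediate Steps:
A*(-268 + d(6, 9)) = -80*(-268 + 9) = -80*(-259) = 20720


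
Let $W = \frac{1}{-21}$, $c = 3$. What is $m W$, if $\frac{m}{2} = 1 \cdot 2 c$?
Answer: $- \frac{4}{7} \approx -0.57143$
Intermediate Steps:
$W = - \frac{1}{21} \approx -0.047619$
$m = 12$ ($m = 2 \cdot 1 \cdot 2 \cdot 3 = 2 \cdot 2 \cdot 3 = 2 \cdot 6 = 12$)
$m W = 12 \left(- \frac{1}{21}\right) = - \frac{4}{7}$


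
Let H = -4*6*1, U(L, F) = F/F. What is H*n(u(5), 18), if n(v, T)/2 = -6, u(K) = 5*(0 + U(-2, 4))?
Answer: 288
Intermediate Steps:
U(L, F) = 1
u(K) = 5 (u(K) = 5*(0 + 1) = 5*1 = 5)
n(v, T) = -12 (n(v, T) = 2*(-6) = -12)
H = -24 (H = -24*1 = -24)
H*n(u(5), 18) = -24*(-12) = 288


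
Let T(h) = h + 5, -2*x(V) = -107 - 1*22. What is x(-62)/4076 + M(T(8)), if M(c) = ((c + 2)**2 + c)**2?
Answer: 461762017/8152 ≈ 56644.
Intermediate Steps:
x(V) = 129/2 (x(V) = -(-107 - 1*22)/2 = -(-107 - 22)/2 = -1/2*(-129) = 129/2)
T(h) = 5 + h
M(c) = (c + (2 + c)**2)**2 (M(c) = ((2 + c)**2 + c)**2 = (c + (2 + c)**2)**2)
x(-62)/4076 + M(T(8)) = (129/2)/4076 + ((5 + 8) + (2 + (5 + 8))**2)**2 = (129/2)*(1/4076) + (13 + (2 + 13)**2)**2 = 129/8152 + (13 + 15**2)**2 = 129/8152 + (13 + 225)**2 = 129/8152 + 238**2 = 129/8152 + 56644 = 461762017/8152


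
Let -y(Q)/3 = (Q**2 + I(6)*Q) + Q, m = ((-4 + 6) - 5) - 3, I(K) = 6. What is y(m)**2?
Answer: 324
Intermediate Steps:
m = -6 (m = (2 - 5) - 3 = -3 - 3 = -6)
y(Q) = -21*Q - 3*Q**2 (y(Q) = -3*((Q**2 + 6*Q) + Q) = -3*(Q**2 + 7*Q) = -21*Q - 3*Q**2)
y(m)**2 = (-3*(-6)*(7 - 6))**2 = (-3*(-6)*1)**2 = 18**2 = 324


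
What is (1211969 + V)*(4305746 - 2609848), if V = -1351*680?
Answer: 497388228522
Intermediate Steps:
V = -918680
(1211969 + V)*(4305746 - 2609848) = (1211969 - 918680)*(4305746 - 2609848) = 293289*1695898 = 497388228522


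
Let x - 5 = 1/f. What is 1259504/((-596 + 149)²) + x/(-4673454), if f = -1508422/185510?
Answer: 12129676780211086/1924264622430531 ≈ 6.3035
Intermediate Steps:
f = -754211/92755 (f = -1508422*1/185510 = -754211/92755 ≈ -8.1312)
x = 3678300/754211 (x = 5 + 1/(-754211/92755) = 5 - 92755/754211 = 3678300/754211 ≈ 4.8770)
1259504/((-596 + 149)²) + x/(-4673454) = 1259504/((-596 + 149)²) + (3678300/754211)/(-4673454) = 1259504/((-447)²) + (3678300/754211)*(-1/4673454) = 1259504/199809 - 10050/9630520259 = 12129676780211086/1924264622430531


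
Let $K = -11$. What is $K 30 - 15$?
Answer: $-345$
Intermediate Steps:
$K 30 - 15 = \left(-11\right) 30 - 15 = -330 + \left(-15 + 0\right) = -330 - 15 = -345$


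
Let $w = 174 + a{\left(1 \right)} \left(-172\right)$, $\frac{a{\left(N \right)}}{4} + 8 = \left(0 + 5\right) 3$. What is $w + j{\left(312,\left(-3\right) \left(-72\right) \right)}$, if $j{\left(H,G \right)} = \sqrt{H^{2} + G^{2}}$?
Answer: $-4642 + 120 \sqrt{10} \approx -4262.5$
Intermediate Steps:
$a{\left(N \right)} = 28$ ($a{\left(N \right)} = -32 + 4 \left(0 + 5\right) 3 = -32 + 4 \cdot 5 \cdot 3 = -32 + 4 \cdot 15 = -32 + 60 = 28$)
$j{\left(H,G \right)} = \sqrt{G^{2} + H^{2}}$
$w = -4642$ ($w = 174 + 28 \left(-172\right) = 174 - 4816 = -4642$)
$w + j{\left(312,\left(-3\right) \left(-72\right) \right)} = -4642 + \sqrt{\left(\left(-3\right) \left(-72\right)\right)^{2} + 312^{2}} = -4642 + \sqrt{216^{2} + 97344} = -4642 + \sqrt{46656 + 97344} = -4642 + \sqrt{144000} = -4642 + 120 \sqrt{10}$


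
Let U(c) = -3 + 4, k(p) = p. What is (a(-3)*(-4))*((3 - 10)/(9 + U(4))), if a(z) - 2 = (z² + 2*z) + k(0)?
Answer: 14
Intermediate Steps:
U(c) = 1
a(z) = 2 + z² + 2*z (a(z) = 2 + ((z² + 2*z) + 0) = 2 + (z² + 2*z) = 2 + z² + 2*z)
(a(-3)*(-4))*((3 - 10)/(9 + U(4))) = ((2 + (-3)² + 2*(-3))*(-4))*((3 - 10)/(9 + 1)) = ((2 + 9 - 6)*(-4))*(-7/10) = (5*(-4))*(-7*⅒) = -20*(-7/10) = 14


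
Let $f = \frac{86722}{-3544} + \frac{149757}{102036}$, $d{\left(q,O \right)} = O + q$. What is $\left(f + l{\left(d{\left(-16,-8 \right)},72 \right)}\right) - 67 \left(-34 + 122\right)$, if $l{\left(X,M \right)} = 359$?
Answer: $- \frac{41887156579}{7533658} \approx -5560.0$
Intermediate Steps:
$f = - \frac{173292233}{7533658}$ ($f = 86722 \left(- \frac{1}{3544}\right) + 149757 \cdot \frac{1}{102036} = - \frac{43361}{1772} + \frac{49919}{34012} = - \frac{173292233}{7533658} \approx -23.002$)
$\left(f + l{\left(d{\left(-16,-8 \right)},72 \right)}\right) - 67 \left(-34 + 122\right) = \left(- \frac{173292233}{7533658} + 359\right) - 67 \left(-34 + 122\right) = \frac{2531290989}{7533658} - 5896 = - \frac{41887156579}{7533658}$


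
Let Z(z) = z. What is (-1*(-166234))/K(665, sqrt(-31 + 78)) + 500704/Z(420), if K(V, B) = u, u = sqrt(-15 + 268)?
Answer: 125176/105 + 166234*sqrt(253)/253 ≈ 11643.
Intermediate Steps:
u = sqrt(253) ≈ 15.906
K(V, B) = sqrt(253)
(-1*(-166234))/K(665, sqrt(-31 + 78)) + 500704/Z(420) = (-1*(-166234))/(sqrt(253)) + 500704/420 = 166234*(sqrt(253)/253) + 500704*(1/420) = 166234*sqrt(253)/253 + 125176/105 = 125176/105 + 166234*sqrt(253)/253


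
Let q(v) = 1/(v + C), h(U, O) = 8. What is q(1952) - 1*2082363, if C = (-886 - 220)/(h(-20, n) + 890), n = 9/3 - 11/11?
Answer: -1823931339436/875895 ≈ -2.0824e+6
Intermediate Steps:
n = 2 (n = 9*(⅓) - 11*1/11 = 3 - 1 = 2)
C = -553/449 (C = (-886 - 220)/(8 + 890) = -1106/898 = -1106*1/898 = -553/449 ≈ -1.2316)
q(v) = 1/(-553/449 + v) (q(v) = 1/(v - 553/449) = 1/(-553/449 + v))
q(1952) - 1*2082363 = 449/(-553 + 449*1952) - 1*2082363 = 449/(-553 + 876448) - 2082363 = 449/875895 - 2082363 = -1823931339436/875895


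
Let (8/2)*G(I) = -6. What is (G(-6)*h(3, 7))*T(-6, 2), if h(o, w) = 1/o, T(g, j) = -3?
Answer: 3/2 ≈ 1.5000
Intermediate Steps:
G(I) = -3/2 (G(I) = (¼)*(-6) = -3/2)
(G(-6)*h(3, 7))*T(-6, 2) = -3/2/3*(-3) = -3/2*⅓*(-3) = -½*(-3) = 3/2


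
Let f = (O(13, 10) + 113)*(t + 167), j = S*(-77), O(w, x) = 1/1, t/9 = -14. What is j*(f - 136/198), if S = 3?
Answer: -3238606/3 ≈ -1.0795e+6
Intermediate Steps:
t = -126 (t = 9*(-14) = -126)
O(w, x) = 1
j = -231 (j = 3*(-77) = -231)
f = 4674 (f = (1 + 113)*(-126 + 167) = 114*41 = 4674)
j*(f - 136/198) = -231*(4674 - 136/198) = -231*(4674 - 136*1/198) = -231*(4674 - 68/99) = -231*462658/99 = -3238606/3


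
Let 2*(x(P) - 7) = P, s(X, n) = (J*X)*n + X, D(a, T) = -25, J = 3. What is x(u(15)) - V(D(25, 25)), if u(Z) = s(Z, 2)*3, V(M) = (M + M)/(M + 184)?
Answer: 52411/318 ≈ 164.81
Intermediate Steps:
s(X, n) = X + 3*X*n (s(X, n) = (3*X)*n + X = 3*X*n + X = X + 3*X*n)
V(M) = 2*M/(184 + M) (V(M) = (2*M)/(184 + M) = 2*M/(184 + M))
u(Z) = 21*Z (u(Z) = (Z*(1 + 3*2))*3 = (Z*(1 + 6))*3 = (Z*7)*3 = (7*Z)*3 = 21*Z)
x(P) = 7 + P/2
x(u(15)) - V(D(25, 25)) = (7 + (21*15)/2) - 2*(-25)/(184 - 25) = (7 + (½)*315) - 2*(-25)/159 = (7 + 315/2) - 2*(-25)/159 = 329/2 - 1*(-50/159) = 329/2 + 50/159 = 52411/318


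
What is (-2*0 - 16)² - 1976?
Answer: -1720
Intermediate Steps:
(-2*0 - 16)² - 1976 = (0 - 16)² - 1976 = (-16)² - 1976 = 256 - 1976 = -1720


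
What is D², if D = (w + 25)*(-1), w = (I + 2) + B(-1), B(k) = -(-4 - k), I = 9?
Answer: 1521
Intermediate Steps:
B(k) = 4 + k
w = 14 (w = (9 + 2) + (4 - 1) = 11 + 3 = 14)
D = -39 (D = (14 + 25)*(-1) = 39*(-1) = -39)
D² = (-39)² = 1521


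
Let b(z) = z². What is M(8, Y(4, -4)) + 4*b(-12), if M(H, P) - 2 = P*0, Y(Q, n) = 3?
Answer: 578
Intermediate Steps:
M(H, P) = 2 (M(H, P) = 2 + P*0 = 2 + 0 = 2)
M(8, Y(4, -4)) + 4*b(-12) = 2 + 4*(-12)² = 2 + 4*144 = 2 + 576 = 578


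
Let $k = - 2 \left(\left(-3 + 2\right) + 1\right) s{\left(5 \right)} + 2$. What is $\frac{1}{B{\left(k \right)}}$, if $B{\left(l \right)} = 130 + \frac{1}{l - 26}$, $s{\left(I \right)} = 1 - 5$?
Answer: $\frac{24}{3119} \approx 0.0076948$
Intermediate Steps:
$s{\left(I \right)} = -4$
$k = 2$ ($k = - 2 \left(\left(-3 + 2\right) + 1\right) \left(-4\right) + 2 = - 2 \left(-1 + 1\right) \left(-4\right) + 2 = \left(-2\right) 0 \left(-4\right) + 2 = 0 \left(-4\right) + 2 = 0 + 2 = 2$)
$B{\left(l \right)} = 130 + \frac{1}{-26 + l}$
$\frac{1}{B{\left(k \right)}} = \frac{1}{\frac{1}{-26 + 2} \left(-3379 + 130 \cdot 2\right)} = \frac{1}{\frac{1}{-24} \left(-3379 + 260\right)} = \frac{1}{\left(- \frac{1}{24}\right) \left(-3119\right)} = \frac{1}{\frac{3119}{24}} = \frac{24}{3119}$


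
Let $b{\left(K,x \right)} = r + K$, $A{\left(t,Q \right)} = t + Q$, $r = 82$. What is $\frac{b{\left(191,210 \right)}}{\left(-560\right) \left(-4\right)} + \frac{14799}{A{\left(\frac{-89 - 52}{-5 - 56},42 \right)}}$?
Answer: $\frac{96327299}{288320} \approx 334.1$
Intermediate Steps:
$A{\left(t,Q \right)} = Q + t$
$b{\left(K,x \right)} = 82 + K$
$\frac{b{\left(191,210 \right)}}{\left(-560\right) \left(-4\right)} + \frac{14799}{A{\left(\frac{-89 - 52}{-5 - 56},42 \right)}} = \frac{82 + 191}{\left(-560\right) \left(-4\right)} + \frac{14799}{42 + \frac{-89 - 52}{-5 - 56}} = \frac{273}{2240} + \frac{14799}{42 - \frac{141}{-61}} = 273 \cdot \frac{1}{2240} + \frac{14799}{42 - - \frac{141}{61}} = \frac{39}{320} + \frac{14799}{42 + \frac{141}{61}} = \frac{39}{320} + \frac{14799}{\frac{2703}{61}} = \frac{39}{320} + 14799 \cdot \frac{61}{2703} = \frac{39}{320} + \frac{300913}{901} = \frac{96327299}{288320}$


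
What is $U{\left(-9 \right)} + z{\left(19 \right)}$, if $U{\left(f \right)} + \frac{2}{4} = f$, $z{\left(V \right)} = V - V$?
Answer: $- \frac{19}{2} \approx -9.5$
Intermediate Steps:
$z{\left(V \right)} = 0$
$U{\left(f \right)} = - \frac{1}{2} + f$
$U{\left(-9 \right)} + z{\left(19 \right)} = \left(- \frac{1}{2} - 9\right) + 0 = - \frac{19}{2} + 0 = - \frac{19}{2}$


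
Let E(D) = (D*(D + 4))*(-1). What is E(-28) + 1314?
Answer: 642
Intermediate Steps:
E(D) = -D*(4 + D) (E(D) = (D*(4 + D))*(-1) = -D*(4 + D))
E(-28) + 1314 = -1*(-28)*(4 - 28) + 1314 = -1*(-28)*(-24) + 1314 = -672 + 1314 = 642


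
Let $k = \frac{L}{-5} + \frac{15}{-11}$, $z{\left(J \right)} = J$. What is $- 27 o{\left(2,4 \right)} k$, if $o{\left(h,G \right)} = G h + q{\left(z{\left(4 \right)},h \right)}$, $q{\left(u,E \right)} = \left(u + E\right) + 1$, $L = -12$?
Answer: $- \frac{4617}{11} \approx -419.73$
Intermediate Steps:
$q{\left(u,E \right)} = 1 + E + u$ ($q{\left(u,E \right)} = \left(E + u\right) + 1 = 1 + E + u$)
$o{\left(h,G \right)} = 5 + h + G h$ ($o{\left(h,G \right)} = G h + \left(1 + h + 4\right) = G h + \left(5 + h\right) = 5 + h + G h$)
$k = \frac{57}{55}$ ($k = - \frac{12}{-5} + \frac{15}{-11} = \left(-12\right) \left(- \frac{1}{5}\right) + 15 \left(- \frac{1}{11}\right) = \frac{12}{5} - \frac{15}{11} = \frac{57}{55} \approx 1.0364$)
$- 27 o{\left(2,4 \right)} k = - 27 \left(5 + 2 + 4 \cdot 2\right) \frac{57}{55} = - 27 \left(5 + 2 + 8\right) \frac{57}{55} = \left(-27\right) 15 \cdot \frac{57}{55} = \left(-405\right) \frac{57}{55} = - \frac{4617}{11}$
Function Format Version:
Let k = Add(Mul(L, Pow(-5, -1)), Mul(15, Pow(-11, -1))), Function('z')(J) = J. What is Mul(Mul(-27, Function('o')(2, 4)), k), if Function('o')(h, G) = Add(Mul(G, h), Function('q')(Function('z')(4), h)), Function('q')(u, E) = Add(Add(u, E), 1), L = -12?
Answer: Rational(-4617, 11) ≈ -419.73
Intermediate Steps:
Function('q')(u, E) = Add(1, E, u) (Function('q')(u, E) = Add(Add(E, u), 1) = Add(1, E, u))
Function('o')(h, G) = Add(5, h, Mul(G, h)) (Function('o')(h, G) = Add(Mul(G, h), Add(1, h, 4)) = Add(Mul(G, h), Add(5, h)) = Add(5, h, Mul(G, h)))
k = Rational(57, 55) (k = Add(Mul(-12, Pow(-5, -1)), Mul(15, Pow(-11, -1))) = Add(Mul(-12, Rational(-1, 5)), Mul(15, Rational(-1, 11))) = Add(Rational(12, 5), Rational(-15, 11)) = Rational(57, 55) ≈ 1.0364)
Mul(Mul(-27, Function('o')(2, 4)), k) = Mul(Mul(-27, Add(5, 2, Mul(4, 2))), Rational(57, 55)) = Mul(Mul(-27, Add(5, 2, 8)), Rational(57, 55)) = Mul(Mul(-27, 15), Rational(57, 55)) = Mul(-405, Rational(57, 55)) = Rational(-4617, 11)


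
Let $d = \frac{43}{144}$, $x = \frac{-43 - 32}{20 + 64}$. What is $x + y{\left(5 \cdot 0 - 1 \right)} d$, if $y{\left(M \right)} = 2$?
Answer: $- \frac{149}{504} \approx -0.29563$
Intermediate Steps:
$x = - \frac{25}{28}$ ($x = - \frac{75}{84} = \left(-75\right) \frac{1}{84} = - \frac{25}{28} \approx -0.89286$)
$d = \frac{43}{144}$ ($d = 43 \cdot \frac{1}{144} = \frac{43}{144} \approx 0.29861$)
$x + y{\left(5 \cdot 0 - 1 \right)} d = - \frac{25}{28} + 2 \cdot \frac{43}{144} = - \frac{25}{28} + \frac{43}{72} = - \frac{149}{504}$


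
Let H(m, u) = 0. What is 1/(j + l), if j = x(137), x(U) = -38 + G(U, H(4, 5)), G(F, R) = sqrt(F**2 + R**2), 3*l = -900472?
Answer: -3/900175 ≈ -3.3327e-6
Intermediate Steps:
l = -900472/3 (l = (1/3)*(-900472) = -900472/3 ≈ -3.0016e+5)
x(U) = -38 + sqrt(U**2) (x(U) = -38 + sqrt(U**2 + 0**2) = -38 + sqrt(U**2 + 0) = -38 + sqrt(U**2))
j = 99 (j = -38 + sqrt(137**2) = -38 + sqrt(18769) = -38 + 137 = 99)
1/(j + l) = 1/(99 - 900472/3) = 1/(-900175/3) = -3/900175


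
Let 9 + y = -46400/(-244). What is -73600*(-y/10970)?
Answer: 81335360/66917 ≈ 1215.5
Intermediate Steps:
y = 11051/61 (y = -9 - 46400/(-244) = -9 - 46400*(-1)/244 = -9 - 50*(-232/61) = -9 + 11600/61 = 11051/61 ≈ 181.16)
-73600*(-y/10970) = -73600/((-10970/11051/61)) = -73600/((-10970*61/11051)) = -73600/(-669170/11051) = -73600*(-11051/669170) = 81335360/66917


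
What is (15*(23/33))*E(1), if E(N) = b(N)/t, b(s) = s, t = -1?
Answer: -115/11 ≈ -10.455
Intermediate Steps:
E(N) = -N (E(N) = N/(-1) = N*(-1) = -N)
(15*(23/33))*E(1) = (15*(23/33))*(-1*1) = (15*(23*(1/33)))*(-1) = (15*(23/33))*(-1) = (115/11)*(-1) = -115/11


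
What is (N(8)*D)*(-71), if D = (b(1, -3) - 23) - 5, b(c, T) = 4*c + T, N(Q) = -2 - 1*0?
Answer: -3834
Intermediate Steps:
N(Q) = -2 (N(Q) = -2 + 0 = -2)
b(c, T) = T + 4*c
D = -27 (D = ((-3 + 4*1) - 23) - 5 = ((-3 + 4) - 23) - 5 = (1 - 23) - 5 = -22 - 5 = -27)
(N(8)*D)*(-71) = -2*(-27)*(-71) = 54*(-71) = -3834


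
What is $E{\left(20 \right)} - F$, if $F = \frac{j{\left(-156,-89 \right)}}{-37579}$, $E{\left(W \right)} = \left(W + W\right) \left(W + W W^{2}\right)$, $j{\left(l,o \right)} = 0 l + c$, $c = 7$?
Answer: $\frac{12055343207}{37579} \approx 3.208 \cdot 10^{5}$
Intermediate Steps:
$j{\left(l,o \right)} = 7$ ($j{\left(l,o \right)} = 0 l + 7 = 0 + 7 = 7$)
$E{\left(W \right)} = 2 W \left(W + W^{3}\right)$
$F = - \frac{7}{37579}$ ($F = \frac{7}{-37579} = 7 \left(- \frac{1}{37579}\right) = - \frac{7}{37579} \approx -0.00018627$)
$E{\left(20 \right)} - F = 2 \cdot 20^{2} \left(1 + 20^{2}\right) - - \frac{7}{37579} = 2 \cdot 400 \left(1 + 400\right) + \frac{7}{37579} = 2 \cdot 400 \cdot 401 + \frac{7}{37579} = 320800 + \frac{7}{37579} = \frac{12055343207}{37579}$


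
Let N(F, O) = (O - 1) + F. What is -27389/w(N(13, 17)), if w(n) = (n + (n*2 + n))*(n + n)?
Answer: -27389/6728 ≈ -4.0709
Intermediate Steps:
N(F, O) = -1 + F + O (N(F, O) = (-1 + O) + F = -1 + F + O)
w(n) = 8*n² (w(n) = (n + (2*n + n))*(2*n) = (n + 3*n)*(2*n) = (4*n)*(2*n) = 8*n²)
-27389/w(N(13, 17)) = -27389*1/(8*(-1 + 13 + 17)²) = -27389/(8*29²) = -27389/(8*841) = -27389/6728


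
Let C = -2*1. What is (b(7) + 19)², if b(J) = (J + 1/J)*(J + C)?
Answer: 146689/49 ≈ 2993.7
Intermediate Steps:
C = -2
b(J) = (-2 + J)*(J + 1/J) (b(J) = (J + 1/J)*(J - 2) = (J + 1/J)*(-2 + J) = (-2 + J)*(J + 1/J))
(b(7) + 19)² = ((1 + 7² - 2*7 - 2/7) + 19)² = ((1 + 49 - 14 - 2*⅐) + 19)² = ((1 + 49 - 14 - 2/7) + 19)² = (250/7 + 19)² = (383/7)² = 146689/49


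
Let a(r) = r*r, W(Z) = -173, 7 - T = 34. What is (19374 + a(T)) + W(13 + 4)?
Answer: 19930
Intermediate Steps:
T = -27 (T = 7 - 1*34 = 7 - 34 = -27)
a(r) = r²
(19374 + a(T)) + W(13 + 4) = (19374 + (-27)²) - 173 = (19374 + 729) - 173 = 20103 - 173 = 19930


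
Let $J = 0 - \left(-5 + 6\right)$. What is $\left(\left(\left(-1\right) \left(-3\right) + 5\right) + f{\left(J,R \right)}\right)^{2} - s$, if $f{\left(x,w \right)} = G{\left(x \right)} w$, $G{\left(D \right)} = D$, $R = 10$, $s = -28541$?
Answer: $28545$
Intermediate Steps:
$J = -1$ ($J = 0 - 1 = -1$)
$f{\left(x,w \right)} = w x$ ($f{\left(x,w \right)} = x w = w x$)
$\left(\left(\left(-1\right) \left(-3\right) + 5\right) + f{\left(J,R \right)}\right)^{2} - s = \left(\left(\left(-1\right) \left(-3\right) + 5\right) + 10 \left(-1\right)\right)^{2} - -28541 = \left(\left(3 + 5\right) - 10\right)^{2} + 28541 = \left(8 - 10\right)^{2} + 28541 = \left(-2\right)^{2} + 28541 = 4 + 28541 = 28545$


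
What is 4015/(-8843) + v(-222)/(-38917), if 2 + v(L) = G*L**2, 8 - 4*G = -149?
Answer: -17262106740/344143031 ≈ -50.160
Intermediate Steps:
G = 157/4 (G = 2 - 1/4*(-149) = 2 + 149/4 = 157/4 ≈ 39.250)
v(L) = -2 + 157*L**2/4
4015/(-8843) + v(-222)/(-38917) = 4015/(-8843) + (-2 + (157/4)*(-222)**2)/(-38917) = 4015*(-1/8843) + (-2 + (157/4)*49284)*(-1/38917) = -4015/8843 + (-2 + 1934397)*(-1/38917) = -4015/8843 + 1934395*(-1/38917) = -4015/8843 - 1934395/38917 = -17262106740/344143031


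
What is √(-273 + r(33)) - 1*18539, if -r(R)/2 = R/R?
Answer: -18539 + 5*I*√11 ≈ -18539.0 + 16.583*I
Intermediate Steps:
r(R) = -2 (r(R) = -2*R/R = -2*1 = -2)
√(-273 + r(33)) - 1*18539 = √(-273 - 2) - 1*18539 = √(-275) - 18539 = 5*I*√11 - 18539 = -18539 + 5*I*√11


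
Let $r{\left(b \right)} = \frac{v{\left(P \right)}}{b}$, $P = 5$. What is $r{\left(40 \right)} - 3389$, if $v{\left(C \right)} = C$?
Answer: $- \frac{27111}{8} \approx -3388.9$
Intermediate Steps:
$r{\left(b \right)} = \frac{5}{b}$
$r{\left(40 \right)} - 3389 = \frac{5}{40} - 3389 = 5 \cdot \frac{1}{40} - 3389 = \frac{1}{8} - 3389 = - \frac{27111}{8}$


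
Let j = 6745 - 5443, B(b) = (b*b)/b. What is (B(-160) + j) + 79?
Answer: 1221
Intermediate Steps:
B(b) = b (B(b) = b²/b = b)
j = 1302
(B(-160) + j) + 79 = (-160 + 1302) + 79 = 1142 + 79 = 1221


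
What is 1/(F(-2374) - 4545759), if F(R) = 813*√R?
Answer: -1515253/6888498008829 - 271*I*√2374/6888498008829 ≈ -2.1997e-7 - 1.9168e-9*I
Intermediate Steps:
1/(F(-2374) - 4545759) = 1/(813*√(-2374) - 4545759) = 1/(813*(I*√2374) - 4545759) = 1/(813*I*√2374 - 4545759) = 1/(-4545759 + 813*I*√2374)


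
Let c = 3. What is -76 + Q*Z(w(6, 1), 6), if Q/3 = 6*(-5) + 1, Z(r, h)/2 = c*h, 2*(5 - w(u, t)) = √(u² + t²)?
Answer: -3208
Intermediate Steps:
w(u, t) = 5 - √(t² + u²)/2 (w(u, t) = 5 - √(u² + t²)/2 = 5 - √(t² + u²)/2)
Z(r, h) = 6*h (Z(r, h) = 2*(3*h) = 6*h)
Q = -87 (Q = 3*(6*(-5) + 1) = 3*(-30 + 1) = 3*(-29) = -87)
-76 + Q*Z(w(6, 1), 6) = -76 - 522*6 = -76 - 87*36 = -76 - 3132 = -3208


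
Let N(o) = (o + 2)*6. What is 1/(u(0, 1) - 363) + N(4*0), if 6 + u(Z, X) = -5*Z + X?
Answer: 4415/368 ≈ 11.997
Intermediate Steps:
u(Z, X) = -6 + X - 5*Z (u(Z, X) = -6 + (-5*Z + X) = -6 + (X - 5*Z) = -6 + X - 5*Z)
N(o) = 12 + 6*o (N(o) = (2 + o)*6 = 12 + 6*o)
1/(u(0, 1) - 363) + N(4*0) = 1/((-6 + 1 - 5*0) - 363) + (12 + 6*(4*0)) = 1/((-6 + 1 + 0) - 363) + (12 + 6*0) = 1/(-5 - 363) + (12 + 0) = 1/(-368) + 12 = -1/368 + 12 = 4415/368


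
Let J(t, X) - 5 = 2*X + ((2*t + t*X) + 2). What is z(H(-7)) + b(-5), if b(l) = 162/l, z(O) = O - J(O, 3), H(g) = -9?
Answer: -47/5 ≈ -9.4000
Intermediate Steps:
J(t, X) = 7 + 2*X + 2*t + X*t (J(t, X) = 5 + (2*X + ((2*t + t*X) + 2)) = 5 + (2*X + ((2*t + X*t) + 2)) = 5 + (2*X + (2 + 2*t + X*t)) = 5 + (2 + 2*X + 2*t + X*t) = 7 + 2*X + 2*t + X*t)
z(O) = -13 - 4*O (z(O) = O - (7 + 2*3 + 2*O + 3*O) = O - (7 + 6 + 2*O + 3*O) = O - (13 + 5*O) = O + (-13 - 5*O) = -13 - 4*O)
z(H(-7)) + b(-5) = (-13 - 4*(-9)) + 162/(-5) = (-13 + 36) + 162*(-1/5) = 23 - 162/5 = -47/5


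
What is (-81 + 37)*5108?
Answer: -224752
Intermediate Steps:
(-81 + 37)*5108 = -44*5108 = -224752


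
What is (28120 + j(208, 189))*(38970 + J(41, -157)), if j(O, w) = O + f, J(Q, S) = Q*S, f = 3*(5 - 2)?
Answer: 921887621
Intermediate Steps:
f = 9 (f = 3*3 = 9)
j(O, w) = 9 + O (j(O, w) = O + 9 = 9 + O)
(28120 + j(208, 189))*(38970 + J(41, -157)) = (28120 + (9 + 208))*(38970 + 41*(-157)) = (28120 + 217)*(38970 - 6437) = 28337*32533 = 921887621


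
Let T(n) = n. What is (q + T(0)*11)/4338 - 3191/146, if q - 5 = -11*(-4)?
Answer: -3458851/158337 ≈ -21.845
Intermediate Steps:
q = 49 (q = 5 - 11*(-4) = 5 + 44 = 49)
(q + T(0)*11)/4338 - 3191/146 = (49 + 0*11)/4338 - 3191/146 = (49 + 0)*(1/4338) - 3191*1/146 = 49*(1/4338) - 3191/146 = 49/4338 - 3191/146 = -3458851/158337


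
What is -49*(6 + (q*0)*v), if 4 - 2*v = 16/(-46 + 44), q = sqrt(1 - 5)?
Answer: -294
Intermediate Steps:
q = 2*I (q = sqrt(-4) = 2*I ≈ 2.0*I)
v = 6 (v = 2 - 8/(-46 + 44) = 2 - 8/(-2) = 2 - 8*(-1)/2 = 2 - 1/2*(-8) = 2 + 4 = 6)
-49*(6 + (q*0)*v) = -49*(6 + ((2*I)*0)*6) = -49*(6 + 0*6) = -49*(6 + 0) = -49*6 = -294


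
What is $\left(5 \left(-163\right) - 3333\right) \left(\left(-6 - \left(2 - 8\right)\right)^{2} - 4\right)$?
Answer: $16592$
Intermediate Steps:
$\left(5 \left(-163\right) - 3333\right) \left(\left(-6 - \left(2 - 8\right)\right)^{2} - 4\right) = \left(-815 - 3333\right) \left(\left(-6 - -6\right)^{2} - 4\right) = - 4148 \left(\left(-6 + \left(-2 + 8\right)\right)^{2} - 4\right) = - 4148 \left(\left(-6 + 6\right)^{2} - 4\right) = - 4148 \left(0^{2} - 4\right) = - 4148 \left(0 - 4\right) = \left(-4148\right) \left(-4\right) = 16592$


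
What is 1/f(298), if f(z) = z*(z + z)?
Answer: 1/177608 ≈ 5.6304e-6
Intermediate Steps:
f(z) = 2*z² (f(z) = z*(2*z) = 2*z²)
1/f(298) = 1/(2*298²) = 1/(2*88804) = 1/177608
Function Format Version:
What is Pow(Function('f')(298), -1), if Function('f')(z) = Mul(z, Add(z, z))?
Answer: Rational(1, 177608) ≈ 5.6304e-6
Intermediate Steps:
Function('f')(z) = Mul(2, Pow(z, 2)) (Function('f')(z) = Mul(z, Mul(2, z)) = Mul(2, Pow(z, 2)))
Pow(Function('f')(298), -1) = Pow(Mul(2, Pow(298, 2)), -1) = Pow(Mul(2, 88804), -1) = Pow(177608, -1) = Rational(1, 177608)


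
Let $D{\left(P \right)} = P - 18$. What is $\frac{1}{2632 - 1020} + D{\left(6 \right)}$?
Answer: $- \frac{19343}{1612} \approx -11.999$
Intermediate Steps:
$D{\left(P \right)} = -18 + P$ ($D{\left(P \right)} = P - 18 = -18 + P$)
$\frac{1}{2632 - 1020} + D{\left(6 \right)} = \frac{1}{2632 - 1020} + \left(-18 + 6\right) = \frac{1}{1612} - 12 = - \frac{19343}{1612}$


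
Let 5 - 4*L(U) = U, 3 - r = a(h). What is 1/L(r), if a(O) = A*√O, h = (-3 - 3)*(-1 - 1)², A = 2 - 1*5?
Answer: 2/55 + 6*I*√6/55 ≈ 0.036364 + 0.26722*I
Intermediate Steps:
A = -3 (A = 2 - 5 = -3)
h = -24 (h = -6*(-2)² = -6*4 = -24)
a(O) = -3*√O
r = 3 + 6*I*√6 (r = 3 - (-3)*√(-24) = 3 - (-3)*2*I*√6 = 3 - (-6)*I*√6 = 3 + 6*I*√6 ≈ 3.0 + 14.697*I)
L(U) = 5/4 - U/4
1/L(r) = 1/(5/4 - (3 + 6*I*√6)/4) = 1/(5/4 + (-¾ - 3*I*√6/2)) = 1/(½ - 3*I*√6/2)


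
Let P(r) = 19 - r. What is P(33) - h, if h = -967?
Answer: 953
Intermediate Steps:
P(33) - h = (19 - 1*33) - 1*(-967) = (19 - 33) + 967 = -14 + 967 = 953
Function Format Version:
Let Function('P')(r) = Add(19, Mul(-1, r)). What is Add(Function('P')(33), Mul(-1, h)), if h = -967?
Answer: 953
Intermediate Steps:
Add(Function('P')(33), Mul(-1, h)) = Add(Add(19, Mul(-1, 33)), Mul(-1, -967)) = Add(Add(19, -33), 967) = Add(-14, 967) = 953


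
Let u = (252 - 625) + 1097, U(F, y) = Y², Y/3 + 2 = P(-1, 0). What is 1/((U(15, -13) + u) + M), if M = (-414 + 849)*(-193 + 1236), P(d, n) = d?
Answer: 1/454510 ≈ 2.2002e-6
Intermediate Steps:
Y = -9 (Y = -6 + 3*(-1) = -6 - 3 = -9)
U(F, y) = 81 (U(F, y) = (-9)² = 81)
M = 453705 (M = 435*1043 = 453705)
u = 724 (u = -373 + 1097 = 724)
1/((U(15, -13) + u) + M) = 1/((81 + 724) + 453705) = 1/(805 + 453705) = 1/454510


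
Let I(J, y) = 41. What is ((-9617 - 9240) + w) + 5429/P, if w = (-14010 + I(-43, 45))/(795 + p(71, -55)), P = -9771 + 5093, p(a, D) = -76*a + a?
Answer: -99891086192/5297835 ≈ -18855.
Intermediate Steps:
p(a, D) = -75*a
P = -4678
w = 13969/4530 (w = (-14010 + 41)/(795 - 75*71) = -13969/(795 - 5325) = -13969/(-4530) = -13969*(-1/4530) = 13969/4530 ≈ 3.0837)
((-9617 - 9240) + w) + 5429/P = ((-9617 - 9240) + 13969/4530) + 5429/(-4678) = (-18857 + 13969/4530) + 5429*(-1/4678) = -85408241/4530 - 5429/4678 = -99891086192/5297835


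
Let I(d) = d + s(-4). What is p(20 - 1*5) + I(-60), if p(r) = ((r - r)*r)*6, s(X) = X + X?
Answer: -68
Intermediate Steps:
s(X) = 2*X
I(d) = -8 + d (I(d) = d + 2*(-4) = d - 8 = -8 + d)
p(r) = 0 (p(r) = (0*r)*6 = 0*6 = 0)
p(20 - 1*5) + I(-60) = 0 + (-8 - 60) = 0 - 68 = -68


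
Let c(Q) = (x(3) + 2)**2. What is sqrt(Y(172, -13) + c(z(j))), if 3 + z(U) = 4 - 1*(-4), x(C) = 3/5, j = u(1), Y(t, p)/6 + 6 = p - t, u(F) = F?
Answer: I*sqrt(28481)/5 ≈ 33.753*I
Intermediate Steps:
Y(t, p) = -36 - 6*t + 6*p (Y(t, p) = -36 + 6*(p - t) = -36 + (-6*t + 6*p) = -36 - 6*t + 6*p)
j = 1
x(C) = 3/5 (x(C) = 3*(1/5) = 3/5)
z(U) = 5 (z(U) = -3 + (4 - 1*(-4)) = -3 + (4 + 4) = -3 + 8 = 5)
c(Q) = 169/25 (c(Q) = (3/5 + 2)**2 = (13/5)**2 = 169/25)
sqrt(Y(172, -13) + c(z(j))) = sqrt((-36 - 6*172 + 6*(-13)) + 169/25) = sqrt((-36 - 1032 - 78) + 169/25) = sqrt(-1146 + 169/25) = sqrt(-28481/25) = I*sqrt(28481)/5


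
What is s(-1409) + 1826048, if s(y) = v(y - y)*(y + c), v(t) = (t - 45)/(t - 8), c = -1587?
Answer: 3618391/2 ≈ 1.8092e+6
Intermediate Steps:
v(t) = (-45 + t)/(-8 + t)
s(y) = -71415/8 + 45*y/8 (s(y) = ((-45 + (y - y))/(-8 + (y - y)))*(y - 1587) = ((-45 + 0)/(-8 + 0))*(-1587 + y) = (-45/(-8))*(-1587 + y) = (-⅛*(-45))*(-1587 + y) = 45*(-1587 + y)/8 = -71415/8 + 45*y/8)
s(-1409) + 1826048 = (-71415/8 + (45/8)*(-1409)) + 1826048 = (-71415/8 - 63405/8) + 1826048 = -33705/2 + 1826048 = 3618391/2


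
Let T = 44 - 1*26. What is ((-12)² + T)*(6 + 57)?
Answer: 10206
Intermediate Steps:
T = 18 (T = 44 - 26 = 18)
((-12)² + T)*(6 + 57) = ((-12)² + 18)*(6 + 57) = (144 + 18)*63 = 162*63 = 10206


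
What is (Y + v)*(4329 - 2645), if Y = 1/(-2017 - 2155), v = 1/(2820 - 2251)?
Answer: 1516863/593467 ≈ 2.5559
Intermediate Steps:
v = 1/569 ≈ 0.0017575
Y = -1/4172 (Y = 1/(-4172) = -1/4172 ≈ -0.00023969)
(Y + v)*(4329 - 2645) = (-1/4172 + 1/569)*(4329 - 2645) = (3603/2373868)*1684 = 1516863/593467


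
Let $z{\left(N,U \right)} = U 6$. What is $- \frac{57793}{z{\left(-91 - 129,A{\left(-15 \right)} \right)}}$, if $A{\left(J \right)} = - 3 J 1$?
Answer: $- \frac{57793}{270} \approx -214.05$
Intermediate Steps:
$A{\left(J \right)} = - 3 J$
$z{\left(N,U \right)} = 6 U$
$- \frac{57793}{z{\left(-91 - 129,A{\left(-15 \right)} \right)}} = - \frac{57793}{6 \left(\left(-3\right) \left(-15\right)\right)} = - \frac{57793}{6 \cdot 45} = - \frac{57793}{270}$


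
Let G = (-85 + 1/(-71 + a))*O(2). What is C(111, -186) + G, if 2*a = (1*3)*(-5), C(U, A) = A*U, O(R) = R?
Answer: -3268116/157 ≈ -20816.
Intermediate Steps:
a = -15/2 (a = ((1*3)*(-5))/2 = (3*(-5))/2 = (½)*(-15) = -15/2 ≈ -7.5000)
G = -26694/157 (G = (-85 + 1/(-71 - 15/2))*2 = (-85 + 1/(-157/2))*2 = (-85 - 2/157)*2 = -13347/157*2 = -26694/157 ≈ -170.03)
C(111, -186) + G = -186*111 - 26694/157 = -20646 - 26694/157 = -3268116/157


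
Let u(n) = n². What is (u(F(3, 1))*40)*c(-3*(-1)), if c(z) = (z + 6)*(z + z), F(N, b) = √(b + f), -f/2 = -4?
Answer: 19440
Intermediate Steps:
f = 8 (f = -2*(-4) = 8)
F(N, b) = √(8 + b) (F(N, b) = √(b + 8) = √(8 + b))
c(z) = 2*z*(6 + z) (c(z) = (6 + z)*(2*z) = 2*z*(6 + z))
(u(F(3, 1))*40)*c(-3*(-1)) = ((√(8 + 1))²*40)*(2*(-3*(-1))*(6 - 3*(-1))) = ((√9)²*40)*(2*3*(6 + 3)) = (3²*40)*(2*3*9) = (9*40)*54 = 360*54 = 19440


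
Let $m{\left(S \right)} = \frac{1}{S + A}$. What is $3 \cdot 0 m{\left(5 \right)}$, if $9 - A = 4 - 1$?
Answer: $0$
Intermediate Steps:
$A = 6$ ($A = 9 - \left(4 - 1\right) = 9 - 3 = 6$)
$m{\left(S \right)} = \frac{1}{6 + S}$ ($m{\left(S \right)} = \frac{1}{S + 6} = \frac{1}{6 + S}$)
$3 \cdot 0 m{\left(5 \right)} = \frac{3 \cdot 0}{6 + 5} = \frac{0}{11} = 0 \cdot \frac{1}{11} = 0$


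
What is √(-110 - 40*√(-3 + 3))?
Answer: I*√110 ≈ 10.488*I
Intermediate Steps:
√(-110 - 40*√(-3 + 3)) = √(-110 - 40*√0) = √(-110 - 40*0) = √(-110 + 0) = √(-110) = I*√110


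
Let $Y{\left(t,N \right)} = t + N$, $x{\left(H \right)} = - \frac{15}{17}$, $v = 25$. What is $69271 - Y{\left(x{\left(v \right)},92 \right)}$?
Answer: $\frac{1176058}{17} \approx 69180.0$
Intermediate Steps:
$x{\left(H \right)} = - \frac{15}{17}$ ($x{\left(H \right)} = \left(-15\right) \frac{1}{17} = - \frac{15}{17}$)
$Y{\left(t,N \right)} = N + t$
$69271 - Y{\left(x{\left(v \right)},92 \right)} = 69271 - \left(92 - \frac{15}{17}\right) = 69271 - \frac{1549}{17} = \frac{1176058}{17}$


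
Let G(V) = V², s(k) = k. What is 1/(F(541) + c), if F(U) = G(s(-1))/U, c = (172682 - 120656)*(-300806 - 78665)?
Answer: -541/10680615811085 ≈ -5.0652e-11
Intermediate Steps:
c = -19742358246 (c = 52026*(-379471) = -19742358246)
F(U) = 1/U (F(U) = (-1)²/U = 1/U)
1/(F(541) + c) = 1/(1/541 - 19742358246) = 1/(-10680615811085/541) = -541/10680615811085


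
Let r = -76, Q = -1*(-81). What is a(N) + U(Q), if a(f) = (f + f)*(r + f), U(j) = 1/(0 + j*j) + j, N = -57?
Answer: 100009324/6561 ≈ 15243.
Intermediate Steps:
Q = 81
U(j) = j + j⁻² (U(j) = 1/(0 + j²) + j = 1/(j²) + j = j⁻² + j = j + j⁻²)
a(f) = 2*f*(-76 + f) (a(f) = (f + f)*(-76 + f) = (2*f)*(-76 + f) = 2*f*(-76 + f))
a(N) + U(Q) = 2*(-57)*(-76 - 57) + (81 + 81⁻²) = 2*(-57)*(-133) + (81 + 1/6561) = 15162 + 531442/6561 = 100009324/6561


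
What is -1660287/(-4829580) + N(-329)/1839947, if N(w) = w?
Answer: 1017750384323/2962057077420 ≈ 0.34360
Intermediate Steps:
-1660287/(-4829580) + N(-329)/1839947 = -1660287/(-4829580) - 329/1839947 = -1660287*(-1/4829580) - 329*1/1839947 = 553429/1609860 - 329/1839947 = 1017750384323/2962057077420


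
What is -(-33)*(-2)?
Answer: -66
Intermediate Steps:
-(-33)*(-2) = -1*66 = -66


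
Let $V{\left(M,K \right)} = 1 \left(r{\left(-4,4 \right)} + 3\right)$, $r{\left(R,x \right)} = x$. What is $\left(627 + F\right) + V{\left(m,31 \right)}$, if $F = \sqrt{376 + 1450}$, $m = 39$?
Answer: $634 + \sqrt{1826} \approx 676.73$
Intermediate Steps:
$V{\left(M,K \right)} = 7$ ($V{\left(M,K \right)} = 1 \left(4 + 3\right) = 1 \cdot 7 = 7$)
$F = \sqrt{1826} \approx 42.732$
$\left(627 + F\right) + V{\left(m,31 \right)} = \left(627 + \sqrt{1826}\right) + 7 = 634 + \sqrt{1826}$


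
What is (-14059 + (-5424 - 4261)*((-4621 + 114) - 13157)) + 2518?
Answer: 171064299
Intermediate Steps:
(-14059 + (-5424 - 4261)*((-4621 + 114) - 13157)) + 2518 = (-14059 - 9685*(-4507 - 13157)) + 2518 = (-14059 - 9685*(-17664)) + 2518 = (-14059 + 171075840) + 2518 = 171061781 + 2518 = 171064299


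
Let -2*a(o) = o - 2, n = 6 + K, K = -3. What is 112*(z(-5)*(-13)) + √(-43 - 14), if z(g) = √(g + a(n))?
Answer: I*(√57 - 728*√22) ≈ -3407.1*I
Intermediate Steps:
n = 3 (n = 6 - 3 = 3)
a(o) = 1 - o/2 (a(o) = -(o - 2)/2 = -(-2 + o)/2 = 1 - o/2)
z(g) = √(-½ + g) (z(g) = √(g + (1 - ½*3)) = √(g + (1 - 3/2)) = √(g - ½) = √(-½ + g))
112*(z(-5)*(-13)) + √(-43 - 14) = 112*((√(-2 + 4*(-5))/2)*(-13)) + √(-43 - 14) = 112*((√(-2 - 20)/2)*(-13)) + √(-57) = 112*((√(-22)/2)*(-13)) + I*√57 = 112*(((I*√22)/2)*(-13)) + I*√57 = 112*((I*√22/2)*(-13)) + I*√57 = 112*(-13*I*√22/2) + I*√57 = -728*I*√22 + I*√57 = I*√57 - 728*I*√22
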